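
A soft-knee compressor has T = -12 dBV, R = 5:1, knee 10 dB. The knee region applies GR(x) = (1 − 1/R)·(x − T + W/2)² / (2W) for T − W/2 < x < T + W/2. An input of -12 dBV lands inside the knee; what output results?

-13 dBV

x − T + W/2 = -12 − (-12) + 5 = 5.
GR = (1 − 1/5) × 5² / 20 = 0.8 × 25 / 20 = 1 dB.
Output = -12 − 1 = -13 dBV.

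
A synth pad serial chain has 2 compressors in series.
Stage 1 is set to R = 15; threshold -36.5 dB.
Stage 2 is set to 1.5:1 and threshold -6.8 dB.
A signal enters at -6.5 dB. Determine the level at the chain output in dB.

Stage 1: overshoot 30 dB → 30/15 = 2 dB → -34.5 dB.
Stage 2: -34.5 dB ≤ -6.8 dB, so stage 2 doesn't engage; output -34.5 dB.

-34.5 dB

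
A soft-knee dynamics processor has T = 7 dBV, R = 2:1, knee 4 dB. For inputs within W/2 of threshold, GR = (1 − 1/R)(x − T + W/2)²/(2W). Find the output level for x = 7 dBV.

6.75 dBV

x − T + W/2 = 7 − 7 + 2 = 2.
GR = (1 − 1/2) × 2² / 8 = 0.5 × 4 / 8 = 0.25 dB.
Output = 7 − 0.25 = 6.75 dBV.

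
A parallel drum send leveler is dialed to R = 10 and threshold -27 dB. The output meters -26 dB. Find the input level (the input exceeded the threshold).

Post-compression overshoot = -26 − (-27) = 1 dB.
Input overshoot = R × output overshoot = 10 dB → input = -27 + 10 = -17 dB.

-17 dB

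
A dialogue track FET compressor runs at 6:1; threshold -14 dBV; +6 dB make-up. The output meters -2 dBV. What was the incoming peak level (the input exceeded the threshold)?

22 dBV

Stripping the +6 dB make-up gives -8 dBV at the gain stage.
Post-compression overshoot = -8 − (-14) = 6 dB.
Input overshoot = R × output overshoot = 36 dB → input = -14 + 36 = 22 dBV.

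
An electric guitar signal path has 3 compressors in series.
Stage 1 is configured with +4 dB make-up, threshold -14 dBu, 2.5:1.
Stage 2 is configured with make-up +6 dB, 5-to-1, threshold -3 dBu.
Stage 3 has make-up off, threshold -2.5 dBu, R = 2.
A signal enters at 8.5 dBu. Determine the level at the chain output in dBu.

0.45 dBu

Stage 1: 22.5 dB above -14 dBu, reduced 2.5:1 to 9 dB above → -5 dBu; +4 dB make-up → -1 dBu.
Stage 2: -1 dBu is 2 dB over -3 dBu; at 5:1 that becomes 0.4 dB over, giving -2.6 dBu; +6 dB make-up → 3.4 dBu.
Stage 3: 3.4 dBu is 5.9 dB over -2.5 dBu; at 2:1 that becomes 2.95 dB over, giving 0.45 dBu.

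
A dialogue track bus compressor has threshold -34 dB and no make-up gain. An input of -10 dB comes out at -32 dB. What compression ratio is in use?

Input overshoot = -10 − (-34) = 24 dB; output overshoot = -32 − (-34) = 2 dB.
Ratio = 24 / 2 = 12.

12:1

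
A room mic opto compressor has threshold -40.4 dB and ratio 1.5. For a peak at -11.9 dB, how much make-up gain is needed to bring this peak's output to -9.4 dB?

12 dB

Overshoot 28.5 dB → 28.5/1.5 = 19 dB after compression, so the compressed level is -40.4 + 19 = -21.4 dB.
Make-up = target − compressed = -9.4 − (-21.4) = 12 dB.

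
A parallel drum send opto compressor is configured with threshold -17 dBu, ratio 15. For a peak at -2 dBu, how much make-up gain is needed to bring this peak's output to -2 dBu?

14 dB

Without make-up, output = threshold + overshoot/15 = -17 + 1 = -16 dBu.
Gap to target: 14 dB.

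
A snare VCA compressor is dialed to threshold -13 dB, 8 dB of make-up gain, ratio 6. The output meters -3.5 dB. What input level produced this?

-4 dB

Remove make-up: -3.5 − 8 = -11.5 dB.
The compressed level sits -11.5 − (-13) = 1.5 dB over threshold.
Before 6:1 compression the overshoot was 1.5 × 6 = 9 dB, so input = -13 + 9 = -4 dB.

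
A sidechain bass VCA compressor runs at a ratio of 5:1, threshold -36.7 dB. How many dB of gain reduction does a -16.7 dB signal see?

The signal is 20 dB above threshold.
A 5:1 ratio leaves 4 dB of that excess.
GR = overshoot in − overshoot out = 20 − 4 = 16 dB.

16 dB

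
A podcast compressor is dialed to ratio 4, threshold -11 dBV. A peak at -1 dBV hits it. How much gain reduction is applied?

7.5 dB

Overshoot = -1 − (-11) = 10 dB.
A 4:1 ratio leaves 2.5 dB of that excess.
GR = overshoot in − overshoot out = 10 − 2.5 = 7.5 dB.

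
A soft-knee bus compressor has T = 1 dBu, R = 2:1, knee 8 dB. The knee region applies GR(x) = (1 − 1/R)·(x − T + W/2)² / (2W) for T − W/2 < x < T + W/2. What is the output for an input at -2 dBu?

-2.03125 dBu

x − T + W/2 = -2 − 1 + 4 = 1.
GR = (1 − 1/2) × 1² / 16 = 0.5 × 1 / 16 = 0.03125 dB.
Output = -2 − 0.03125 = -2.03125 dBu.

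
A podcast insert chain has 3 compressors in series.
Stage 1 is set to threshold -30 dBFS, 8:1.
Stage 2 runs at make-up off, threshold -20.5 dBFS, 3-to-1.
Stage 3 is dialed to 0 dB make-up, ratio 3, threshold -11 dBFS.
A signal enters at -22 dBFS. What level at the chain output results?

-29 dBFS

Stage 1: 8 dB above -30 dBFS, reduced 8:1 to 1 dB above → -29 dBFS.
Stage 2: -29 dBFS is at or below the -20.5 dBFS threshold — no compression; output -29 dBFS.
Stage 3: -29 dBFS is at or below the -11 dBFS threshold — no compression; output -29 dBFS.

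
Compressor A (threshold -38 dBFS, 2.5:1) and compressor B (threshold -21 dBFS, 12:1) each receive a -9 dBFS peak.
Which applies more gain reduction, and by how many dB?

A: GR = 29 − 29/2.5 = 17.4 dB.
B: GR = 12 − 12/12 = 11 dB.
A reduces 6.4 dB more.

A, by 6.4 dB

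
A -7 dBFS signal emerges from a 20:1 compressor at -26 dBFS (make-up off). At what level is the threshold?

-27 dBFS

Let T be the threshold. Output overshoot = (input overshoot)/R, so -26 − T = (-7 − T)/20.
20·(-26 − T) = -7 − T → 19·T = -520 − (-7) = -513.
T = -513/19 = -27 dBFS.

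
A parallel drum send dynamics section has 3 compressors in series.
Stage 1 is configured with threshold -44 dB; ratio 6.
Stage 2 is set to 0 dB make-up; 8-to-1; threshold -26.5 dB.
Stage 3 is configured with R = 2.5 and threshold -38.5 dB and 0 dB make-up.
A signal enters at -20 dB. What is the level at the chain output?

-40 dB

Stage 1: -20 dB is 24 dB over -44 dB; at 6:1 that becomes 4 dB over, giving -40 dB.
Stage 2: below threshold (-40 ≤ -26.5); passes unchanged; output -40 dB.
Stage 3: -40 dB ≤ -38.5 dB, so stage 3 doesn't engage; output -40 dB.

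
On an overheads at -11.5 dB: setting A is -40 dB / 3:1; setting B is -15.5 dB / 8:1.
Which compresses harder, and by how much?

A, by 15.5 dB

A: overshoot 28.5 dB → output overshoot 9.5 dB → GR 19 dB.
B: overshoot 4 dB → output overshoot 0.5 dB → GR 3.5 dB.
A applies 15.5 dB more gain reduction.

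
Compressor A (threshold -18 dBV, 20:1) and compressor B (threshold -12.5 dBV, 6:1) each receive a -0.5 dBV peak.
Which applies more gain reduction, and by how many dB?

A: overshoot 17.5 dB → output overshoot 0.875 dB → GR 16.625 dB.
B: overshoot 12 dB → output overshoot 2 dB → GR 10 dB.
Difference: 6.625 dB in favour of A.

A, by 6.625 dB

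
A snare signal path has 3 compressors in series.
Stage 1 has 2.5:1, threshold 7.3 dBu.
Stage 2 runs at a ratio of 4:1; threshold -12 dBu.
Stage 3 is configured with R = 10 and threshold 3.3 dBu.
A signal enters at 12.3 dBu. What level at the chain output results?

Stage 1: overshoot 5 dB → 5/2.5 = 2 dB → 9.3 dBu.
Stage 2: 21.3 dB above -12 dBu, reduced 4:1 to 5.325 dB above → -6.675 dBu.
Stage 3: below threshold (-6.675 ≤ 3.3); passes unchanged; output -6.675 dBu.

-6.675 dBu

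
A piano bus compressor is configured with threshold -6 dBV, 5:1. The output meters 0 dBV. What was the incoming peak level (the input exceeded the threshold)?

24 dBV

The compressed level sits 0 − (-6) = 6 dB over threshold.
Before 5:1 compression the overshoot was 6 × 5 = 30 dB, so input = -6 + 30 = 24 dBV.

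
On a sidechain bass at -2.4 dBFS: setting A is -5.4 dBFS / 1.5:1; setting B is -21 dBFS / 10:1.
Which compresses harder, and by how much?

A: GR = 3 − 3/1.5 = 1 dB.
B: GR = 18.6 − 18.6/10 = 16.74 dB.
B applies 15.74 dB more gain reduction.

B, by 15.74 dB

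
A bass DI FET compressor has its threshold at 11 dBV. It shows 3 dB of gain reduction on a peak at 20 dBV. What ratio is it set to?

1.5:1

Input overshoot = 20 − 11 = 9 dB.
Output overshoot = 9 − 3 = 6 dB.
Ratio = input overshoot / output overshoot = 9 / 6 = 1.5.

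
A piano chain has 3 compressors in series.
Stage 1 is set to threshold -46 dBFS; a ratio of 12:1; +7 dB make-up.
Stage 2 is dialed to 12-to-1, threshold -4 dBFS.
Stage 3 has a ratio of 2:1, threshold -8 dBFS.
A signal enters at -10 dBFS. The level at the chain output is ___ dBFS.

Stage 1: overshoot 36 dB → 36/12 = 3 dB → -43 dBFS; +7 dB make-up → -36 dBFS.
Stage 2: below threshold (-36 ≤ -4); passes unchanged; output -36 dBFS.
Stage 3: -36 dBFS ≤ -8 dBFS, so stage 3 doesn't engage; output -36 dBFS.

-36 dBFS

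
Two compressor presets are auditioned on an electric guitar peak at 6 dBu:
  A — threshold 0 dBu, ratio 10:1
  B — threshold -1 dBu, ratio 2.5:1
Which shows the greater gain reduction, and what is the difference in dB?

A: 6 dB over, compressed to 0.6 dB over, so 5.4 dB of GR.
B: 7 dB over, compressed to 2.8 dB over, so 4.2 dB of GR.
A applies 1.2 dB more gain reduction.

A, by 1.2 dB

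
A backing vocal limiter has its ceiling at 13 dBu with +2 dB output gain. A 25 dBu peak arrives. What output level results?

At ∞:1, everything above 13 dBu is held at the ceiling.
Output gain then adds 2 dB: 13 + 2 = 15 dBu.

15 dBu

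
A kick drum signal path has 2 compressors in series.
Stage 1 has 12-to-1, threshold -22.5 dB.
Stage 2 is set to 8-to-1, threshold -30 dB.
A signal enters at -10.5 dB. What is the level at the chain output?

-28.9375 dB

Stage 1: 12 dB above -22.5 dB, reduced 12:1 to 1 dB above → -21.5 dB.
Stage 2: -21.5 dB is 8.5 dB over -30 dB; at 8:1 that becomes 1.0625 dB over, giving -28.9375 dB.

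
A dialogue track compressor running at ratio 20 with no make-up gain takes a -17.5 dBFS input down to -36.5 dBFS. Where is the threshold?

-37.5 dBFS

Gain reduction = -17.5 − (-36.5) = 19 dB; output overshoot = GR / (R − 1) = 19 / 19 = 1 dB.
Threshold = output − output overshoot = -36.5 − 1 = -37.5 dBFS.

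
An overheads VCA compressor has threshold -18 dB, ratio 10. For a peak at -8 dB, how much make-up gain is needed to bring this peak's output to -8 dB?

Overshoot 10 dB → 10/10 = 1 dB after compression, so the compressed level is -18 + 1 = -17 dB.
Make-up = target − compressed = -8 − (-17) = 9 dB.

9 dB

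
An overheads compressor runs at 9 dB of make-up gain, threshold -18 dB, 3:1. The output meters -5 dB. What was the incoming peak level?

Remove make-up: -5 − 9 = -14 dB.
That's 4 dB above the -18 dB threshold.
Input overshoot = R × output overshoot = 12 dB → input = -18 + 12 = -6 dB.

-6 dB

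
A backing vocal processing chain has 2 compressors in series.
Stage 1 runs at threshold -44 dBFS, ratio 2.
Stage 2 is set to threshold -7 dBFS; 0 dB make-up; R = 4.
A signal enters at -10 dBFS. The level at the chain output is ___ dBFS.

Stage 1: 34 dB above -44 dBFS, reduced 2:1 to 17 dB above → -27 dBFS.
Stage 2: below threshold (-27 ≤ -7); passes unchanged; output -27 dBFS.

-27 dBFS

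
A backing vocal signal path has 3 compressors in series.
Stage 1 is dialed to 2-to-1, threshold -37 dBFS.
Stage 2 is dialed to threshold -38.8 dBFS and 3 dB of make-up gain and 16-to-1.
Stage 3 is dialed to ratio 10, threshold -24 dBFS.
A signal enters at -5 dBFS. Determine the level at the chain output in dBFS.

Stage 1: overshoot 32 dB → 32/2 = 16 dB → -21 dBFS.
Stage 2: -21 dBFS is 17.8 dB over -38.8 dBFS; at 16:1 that becomes 1.1125 dB over, giving -37.6875 dBFS; +3 dB make-up → -34.6875 dBFS.
Stage 3: -34.6875 dBFS is at or below the -24 dBFS threshold — no compression; output -34.6875 dBFS.

-34.6875 dBFS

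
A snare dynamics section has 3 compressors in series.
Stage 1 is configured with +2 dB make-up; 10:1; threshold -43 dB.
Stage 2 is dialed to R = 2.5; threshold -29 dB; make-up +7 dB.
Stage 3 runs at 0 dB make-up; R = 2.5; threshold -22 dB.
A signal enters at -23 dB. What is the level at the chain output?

-32 dB

Stage 1: -23 dB is 20 dB over -43 dB; at 10:1 that becomes 2 dB over, giving -41 dB; +2 dB make-up → -39 dB.
Stage 2: -39 dB ≤ -29 dB, so stage 2 doesn't engage; make-up brings it to -32 dB.
Stage 3: below threshold (-32 ≤ -22); passes unchanged; output -32 dB.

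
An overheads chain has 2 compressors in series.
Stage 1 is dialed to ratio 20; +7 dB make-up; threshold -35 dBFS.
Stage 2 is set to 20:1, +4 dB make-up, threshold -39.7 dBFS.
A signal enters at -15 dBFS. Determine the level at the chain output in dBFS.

Stage 1: overshoot 20 dB → 20/20 = 1 dB → -34 dBFS; +7 dB make-up → -27 dBFS.
Stage 2: 12.7 dB above -39.7 dBFS, reduced 20:1 to 0.635 dB above → -39.065 dBFS; +4 dB make-up → -35.065 dBFS.

-35.065 dBFS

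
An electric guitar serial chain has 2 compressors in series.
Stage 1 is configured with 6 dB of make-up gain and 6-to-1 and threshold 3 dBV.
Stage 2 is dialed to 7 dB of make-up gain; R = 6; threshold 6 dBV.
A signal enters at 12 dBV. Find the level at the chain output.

Stage 1: overshoot 9 dB → 9/6 = 1.5 dB → 4.5 dBV; +6 dB make-up → 10.5 dBV.
Stage 2: 10.5 dBV is 4.5 dB over 6 dBV; at 6:1 that becomes 0.75 dB over, giving 6.75 dBV; +7 dB make-up → 13.75 dBV.

13.75 dBV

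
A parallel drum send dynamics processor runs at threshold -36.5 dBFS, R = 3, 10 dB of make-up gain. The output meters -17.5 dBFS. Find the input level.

-9.5 dBFS

Before make-up, the level was -17.5 − 10 = -27.5 dBFS.
That's 9 dB above the -36.5 dBFS threshold.
Undo the ratio: input overshoot = 9 × 3 = 27 dB, giving input = -9.5 dBFS.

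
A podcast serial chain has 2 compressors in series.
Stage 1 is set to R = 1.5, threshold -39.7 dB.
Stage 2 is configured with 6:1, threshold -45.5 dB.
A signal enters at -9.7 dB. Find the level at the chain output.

Stage 1: 30 dB above -39.7 dB, reduced 1.5:1 to 20 dB above → -19.7 dB.
Stage 2: 25.8 dB above -45.5 dB, reduced 6:1 to 4.3 dB above → -41.2 dB.

-41.2 dB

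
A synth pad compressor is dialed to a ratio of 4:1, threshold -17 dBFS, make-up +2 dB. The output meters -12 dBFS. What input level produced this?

Before make-up, the level was -12 − 2 = -14 dBFS.
The compressed level sits -14 − (-17) = 3 dB over threshold.
Before 4:1 compression the overshoot was 3 × 4 = 12 dB, so input = -17 + 12 = -5 dBFS.

-5 dBFS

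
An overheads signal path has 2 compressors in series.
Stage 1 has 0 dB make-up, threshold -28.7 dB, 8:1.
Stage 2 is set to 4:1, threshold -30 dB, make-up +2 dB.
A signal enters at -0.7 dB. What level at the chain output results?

Stage 1: -0.7 dB is 28 dB over -28.7 dB; at 8:1 that becomes 3.5 dB over, giving -25.2 dB.
Stage 2: overshoot 4.8 dB → 4.8/4 = 1.2 dB → -28.8 dB; +2 dB make-up → -26.8 dB.

-26.8 dB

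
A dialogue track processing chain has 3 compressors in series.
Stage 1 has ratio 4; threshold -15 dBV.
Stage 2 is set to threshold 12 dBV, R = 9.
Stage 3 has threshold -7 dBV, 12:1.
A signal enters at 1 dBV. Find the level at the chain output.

-11 dBV

Stage 1: 1 dBV is 16 dB over -15 dBV; at 4:1 that becomes 4 dB over, giving -11 dBV.
Stage 2: -11 dBV is at or below the 12 dBV threshold — no compression; output -11 dBV.
Stage 3: below threshold (-11 ≤ -7); passes unchanged; output -11 dBV.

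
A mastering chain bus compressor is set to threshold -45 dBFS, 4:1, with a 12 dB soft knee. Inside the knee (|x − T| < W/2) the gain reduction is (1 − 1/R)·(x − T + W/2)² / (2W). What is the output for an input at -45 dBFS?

x − T + W/2 = -45 − (-45) + 6 = 6.
GR = (1 − 1/4) × 6² / 24 = 0.75 × 36 / 24 = 1.125 dB.
Output = -45 − 1.125 = -46.125 dBFS.

-46.125 dBFS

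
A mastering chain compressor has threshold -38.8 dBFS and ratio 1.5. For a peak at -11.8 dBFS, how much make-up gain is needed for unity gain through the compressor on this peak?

The peak compresses to -38.8 + 27/1.5 = -20.8 dBFS.
To reach -11.8 dBFS requires -11.8 − (-20.8) = 9 dB of make-up.

9 dB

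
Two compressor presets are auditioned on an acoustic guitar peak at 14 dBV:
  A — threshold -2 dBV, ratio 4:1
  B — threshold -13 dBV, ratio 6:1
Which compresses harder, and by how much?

A: overshoot 16 dB → output overshoot 4 dB → GR 12 dB.
B: overshoot 27 dB → output overshoot 4.5 dB → GR 22.5 dB.
B reduces 10.5 dB more.

B, by 10.5 dB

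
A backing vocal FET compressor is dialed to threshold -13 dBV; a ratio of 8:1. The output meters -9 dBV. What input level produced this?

19 dBV

Post-compression overshoot = -9 − (-13) = 4 dB.
Before 8:1 compression the overshoot was 4 × 8 = 32 dB, so input = -13 + 32 = 19 dBV.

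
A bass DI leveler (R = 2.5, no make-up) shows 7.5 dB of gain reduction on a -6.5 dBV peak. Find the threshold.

Let T be the threshold. Output overshoot = (input overshoot)/R, so -14 − T = (-6.5 − T)/2.5.
2.5·(-14 − T) = -6.5 − T → 1.5·T = -35 − (-6.5) = -28.5.
T = -28.5/1.5 = -19 dBV.

-19 dBV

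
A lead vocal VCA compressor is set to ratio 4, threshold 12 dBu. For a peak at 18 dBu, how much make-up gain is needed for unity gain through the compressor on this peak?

The peak compresses to 12 + 6/4 = 13.5 dBu.
To reach 18 dBu requires 18 − 13.5 = 4.5 dB of make-up.

4.5 dB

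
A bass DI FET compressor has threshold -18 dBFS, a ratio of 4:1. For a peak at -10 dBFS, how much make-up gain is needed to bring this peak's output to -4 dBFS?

12 dB

Overshoot 8 dB → 8/4 = 2 dB after compression, so the compressed level is -18 + 2 = -16 dBFS.
Make-up = target − compressed = -4 − (-16) = 12 dB.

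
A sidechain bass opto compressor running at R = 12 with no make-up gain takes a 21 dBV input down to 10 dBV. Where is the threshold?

9 dBV

Let T be the threshold. Output overshoot = (input overshoot)/R, so 10 − T = (21 − T)/12.
12·(10 − T) = 21 − T → 11·T = 120 − 21 = 99.
T = 99/11 = 9 dBV.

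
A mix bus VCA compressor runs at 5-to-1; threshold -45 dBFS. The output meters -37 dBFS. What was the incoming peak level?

That's 8 dB above the -45 dBFS threshold.
Input overshoot = R × output overshoot = 40 dB → input = -45 + 40 = -5 dBFS.

-5 dBFS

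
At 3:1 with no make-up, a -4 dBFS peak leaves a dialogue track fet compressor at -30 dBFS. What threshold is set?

-43 dBFS

Input is 39 dB above T (since output overshoot × R = input overshoot: (-30 − T)·3 = -4 − T gives T = -43 dBFS).
Check: -43 + (-4 − (-43))/3 = -43 + 13 = -30 dBFS. ✓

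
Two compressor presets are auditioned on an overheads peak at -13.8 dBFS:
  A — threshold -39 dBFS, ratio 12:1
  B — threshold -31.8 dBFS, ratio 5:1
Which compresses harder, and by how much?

A, by 8.7 dB

A: GR = 25.2 − 25.2/12 = 23.1 dB.
B: GR = 18 − 18/5 = 14.4 dB.
A reduces 8.7 dB more.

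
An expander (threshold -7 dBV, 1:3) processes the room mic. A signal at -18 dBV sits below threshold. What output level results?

-40 dBV

Below threshold, a 1:3 expander applies gain = (3−1)×(T − x) of attenuation.
(3−1) × 11 = 22 dB, so output = -18 − 22 = -40 dBV.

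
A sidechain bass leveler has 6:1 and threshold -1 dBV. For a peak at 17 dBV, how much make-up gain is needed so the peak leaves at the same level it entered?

The peak compresses to -1 + 18/6 = 2 dBV.
To reach 17 dBV requires 17 − 2 = 15 dB of make-up.

15 dB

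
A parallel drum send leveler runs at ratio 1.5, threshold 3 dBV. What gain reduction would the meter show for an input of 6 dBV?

1 dB

Overshoot = 6 − 3 = 3 dB.
At 1.5:1, output sits 3/1.5 = 2 dB above threshold.
GR = overshoot in − overshoot out = 3 − 2 = 1 dB.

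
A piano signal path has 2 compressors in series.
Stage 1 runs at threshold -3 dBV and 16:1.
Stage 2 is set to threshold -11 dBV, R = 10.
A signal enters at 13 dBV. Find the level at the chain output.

Stage 1: 13 dBV is 16 dB over -3 dBV; at 16:1 that becomes 1 dB over, giving -2 dBV.
Stage 2: -2 dBV is 9 dB over -11 dBV; at 10:1 that becomes 0.9 dB over, giving -10.1 dBV.

-10.1 dBV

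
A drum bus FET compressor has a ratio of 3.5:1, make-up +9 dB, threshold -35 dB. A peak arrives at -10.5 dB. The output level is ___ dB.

-10.5 dB sits 24.5 dB over threshold.
3.5:1 compression reduces that to 24.5/3.5 = 7 dB over.
Output = -35 + 7 = -28 dB; make-up adds 9 dB, giving -19 dB.

-19 dB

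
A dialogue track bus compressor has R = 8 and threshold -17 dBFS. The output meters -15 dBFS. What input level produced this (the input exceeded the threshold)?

The compressed level sits -15 − (-17) = 2 dB over threshold.
Input overshoot = R × output overshoot = 16 dB → input = -17 + 16 = -1 dBFS.

-1 dBFS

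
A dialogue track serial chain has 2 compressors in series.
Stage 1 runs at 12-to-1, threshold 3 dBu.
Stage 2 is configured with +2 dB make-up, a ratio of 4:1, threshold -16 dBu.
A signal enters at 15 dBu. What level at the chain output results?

Stage 1: overshoot 12 dB → 12/12 = 1 dB → 4 dBu.
Stage 2: 20 dB above -16 dBu, reduced 4:1 to 5 dB above → -11 dBu; +2 dB make-up → -9 dBu.

-9 dBu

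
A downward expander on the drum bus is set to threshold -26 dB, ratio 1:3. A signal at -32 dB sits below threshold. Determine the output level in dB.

The input is 6 dB below the -26 dB threshold.
A 1:3 expander multiplies undershoot by 3: 6 × 3 = 18 dB below threshold.
Output = -26 − 18 = -44 dB.

-44 dB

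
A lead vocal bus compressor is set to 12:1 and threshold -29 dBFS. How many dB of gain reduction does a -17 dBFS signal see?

11 dB

Overshoot = -17 − (-29) = 12 dB.
After 12:1 compression the overshoot becomes 12/12 = 1 dB.
So the signal is attenuated by 12 − 1 = 11 dB.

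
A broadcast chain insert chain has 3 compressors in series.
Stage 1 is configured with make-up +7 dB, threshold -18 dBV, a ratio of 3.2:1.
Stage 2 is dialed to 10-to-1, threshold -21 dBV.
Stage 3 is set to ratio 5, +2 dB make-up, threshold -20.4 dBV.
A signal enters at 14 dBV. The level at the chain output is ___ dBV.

Stage 1: 14 dBV is 32 dB over -18 dBV; at 3.2:1 that becomes 10 dB over, giving -8 dBV; +7 dB make-up → -1 dBV.
Stage 2: overshoot 20 dB → 20/10 = 2 dB → -19 dBV.
Stage 3: 1.4 dB above -20.4 dBV, reduced 5:1 to 0.28 dB above → -20.12 dBV; +2 dB make-up → -18.12 dBV.

-18.12 dBV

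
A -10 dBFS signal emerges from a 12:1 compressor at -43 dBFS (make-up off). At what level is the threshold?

-46 dBFS

Input is 36 dB above T (since output overshoot × R = input overshoot: (-43 − T)·12 = -10 − T gives T = -46 dBFS).
Check: -46 + (-10 − (-46))/12 = -46 + 3 = -43 dBFS. ✓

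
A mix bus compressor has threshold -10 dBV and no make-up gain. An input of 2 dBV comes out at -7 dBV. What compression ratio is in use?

Input overshoot = 2 − (-10) = 12 dB; output overshoot = -7 − (-10) = 3 dB.
Ratio = 12 / 3 = 4.

4:1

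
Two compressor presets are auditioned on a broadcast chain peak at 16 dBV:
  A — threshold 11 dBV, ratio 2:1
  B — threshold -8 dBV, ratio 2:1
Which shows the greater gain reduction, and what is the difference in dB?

A: overshoot 5 dB → output overshoot 2.5 dB → GR 2.5 dB.
B: overshoot 24 dB → output overshoot 12 dB → GR 12 dB.
Difference: 9.5 dB in favour of B.

B, by 9.5 dB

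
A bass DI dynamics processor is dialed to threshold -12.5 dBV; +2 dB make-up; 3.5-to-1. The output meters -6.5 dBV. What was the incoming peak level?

Remove make-up: -6.5 − 2 = -8.5 dBV.
The compressed level sits -8.5 − (-12.5) = 4 dB over threshold.
Input overshoot = R × output overshoot = 14 dB → input = -12.5 + 14 = 1.5 dBV.

1.5 dBV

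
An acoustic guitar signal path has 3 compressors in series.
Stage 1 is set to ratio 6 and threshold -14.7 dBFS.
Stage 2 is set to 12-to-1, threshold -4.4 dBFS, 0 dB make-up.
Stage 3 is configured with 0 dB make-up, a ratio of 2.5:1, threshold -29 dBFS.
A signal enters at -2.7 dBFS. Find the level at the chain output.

Stage 1: 12 dB above -14.7 dBFS, reduced 6:1 to 2 dB above → -12.7 dBFS.
Stage 2: -12.7 dBFS is at or below the -4.4 dBFS threshold — no compression; output -12.7 dBFS.
Stage 3: overshoot 16.3 dB → 16.3/2.5 = 6.52 dB → -22.48 dBFS.

-22.48 dBFS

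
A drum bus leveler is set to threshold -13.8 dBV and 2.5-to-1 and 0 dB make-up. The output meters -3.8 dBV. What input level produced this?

That's 10 dB above the -13.8 dBV threshold.
Undo the ratio: input overshoot = 10 × 2.5 = 25 dB, giving input = 11.2 dBV.

11.2 dBV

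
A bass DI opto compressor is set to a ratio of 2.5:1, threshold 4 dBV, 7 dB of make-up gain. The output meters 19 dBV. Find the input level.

24 dBV

Remove make-up: 19 − 7 = 12 dBV.
That's 8 dB above the 4 dBV threshold.
Before 2.5:1 compression the overshoot was 8 × 2.5 = 20 dB, so input = 4 + 20 = 24 dBV.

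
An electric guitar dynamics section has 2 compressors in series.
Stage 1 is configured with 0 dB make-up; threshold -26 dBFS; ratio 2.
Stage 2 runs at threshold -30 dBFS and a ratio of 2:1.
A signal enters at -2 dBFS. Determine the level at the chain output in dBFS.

-22 dBFS

Stage 1: 24 dB above -26 dBFS, reduced 2:1 to 12 dB above → -14 dBFS.
Stage 2: -14 dBFS is 16 dB over -30 dBFS; at 2:1 that becomes 8 dB over, giving -22 dBFS.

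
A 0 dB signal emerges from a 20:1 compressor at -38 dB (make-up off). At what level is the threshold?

-40 dB

Input is 40 dB above T (since output overshoot × R = input overshoot: (-38 − T)·20 = 0 − T gives T = -40 dB).
Check: -40 + (0 − (-40))/20 = -40 + 2 = -38 dB. ✓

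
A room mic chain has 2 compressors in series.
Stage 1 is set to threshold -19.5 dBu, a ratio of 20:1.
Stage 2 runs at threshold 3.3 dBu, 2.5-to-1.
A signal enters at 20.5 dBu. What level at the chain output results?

-17.5 dBu

Stage 1: overshoot 40 dB → 40/20 = 2 dB → -17.5 dBu.
Stage 2: -17.5 dBu is at or below the 3.3 dBu threshold — no compression; output -17.5 dBu.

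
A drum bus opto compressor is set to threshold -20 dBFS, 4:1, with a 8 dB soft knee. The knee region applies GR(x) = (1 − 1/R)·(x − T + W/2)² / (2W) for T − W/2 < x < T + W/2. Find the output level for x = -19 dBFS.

-20.171875 dBFS

x − T + W/2 = -19 − (-20) + 4 = 5.
GR = (1 − 1/4) × 5² / 16 = 0.75 × 25 / 16 = 1.171875 dB.
Output = -19 − 1.171875 = -20.171875 dBFS.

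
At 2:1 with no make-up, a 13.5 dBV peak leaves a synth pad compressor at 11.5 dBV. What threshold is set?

Let T be the threshold. Output overshoot = (input overshoot)/R, so 11.5 − T = (13.5 − T)/2.
2·(11.5 − T) = 13.5 − T → 1·T = 23 − 13.5 = 9.5.
T = 9.5/1 = 9.5 dBV.

9.5 dBV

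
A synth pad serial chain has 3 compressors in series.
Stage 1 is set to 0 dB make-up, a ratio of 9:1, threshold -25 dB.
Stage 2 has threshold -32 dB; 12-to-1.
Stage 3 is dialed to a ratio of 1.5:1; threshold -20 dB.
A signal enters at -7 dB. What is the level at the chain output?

-31.25 dB

Stage 1: 18 dB above -25 dB, reduced 9:1 to 2 dB above → -23 dB.
Stage 2: overshoot 9 dB → 9/12 = 0.75 dB → -31.25 dB.
Stage 3: -31.25 dB is at or below the -20 dB threshold — no compression; output -31.25 dB.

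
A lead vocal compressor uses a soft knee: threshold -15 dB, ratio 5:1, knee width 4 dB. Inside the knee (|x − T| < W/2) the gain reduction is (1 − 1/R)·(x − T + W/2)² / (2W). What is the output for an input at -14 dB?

-14.9 dB

x − T + W/2 = -14 − (-15) + 2 = 3.
GR = (1 − 1/5) × 3² / 8 = 0.8 × 9 / 8 = 0.9 dB.
Output = -14 − 0.9 = -14.9 dB.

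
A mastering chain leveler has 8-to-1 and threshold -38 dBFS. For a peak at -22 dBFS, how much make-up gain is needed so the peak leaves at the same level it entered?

14 dB

The peak compresses to -38 + 16/8 = -36 dBFS.
To reach -22 dBFS requires -22 − (-36) = 14 dB of make-up.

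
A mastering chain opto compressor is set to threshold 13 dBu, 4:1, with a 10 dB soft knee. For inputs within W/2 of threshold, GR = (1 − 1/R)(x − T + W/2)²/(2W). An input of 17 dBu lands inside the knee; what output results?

13.9625 dBu

x − T + W/2 = 17 − 13 + 5 = 9.
GR = (1 − 1/4) × 9² / 20 = 0.75 × 81 / 20 = 3.0375 dB.
Output = 17 − 3.0375 = 13.9625 dBu.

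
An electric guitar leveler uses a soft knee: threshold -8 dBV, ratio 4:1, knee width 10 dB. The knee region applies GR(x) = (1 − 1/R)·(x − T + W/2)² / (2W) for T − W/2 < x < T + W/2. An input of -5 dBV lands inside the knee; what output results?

x − T + W/2 = -5 − (-8) + 5 = 8.
GR = (1 − 1/4) × 8² / 20 = 0.75 × 64 / 20 = 2.4 dB.
Output = -5 − 2.4 = -7.4 dBV.

-7.4 dBV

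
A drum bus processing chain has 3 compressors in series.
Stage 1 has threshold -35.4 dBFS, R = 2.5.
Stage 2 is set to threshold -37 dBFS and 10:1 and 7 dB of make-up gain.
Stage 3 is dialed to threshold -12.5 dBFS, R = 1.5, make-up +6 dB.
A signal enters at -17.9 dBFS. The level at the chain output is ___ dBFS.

Stage 1: -17.9 dBFS is 17.5 dB over -35.4 dBFS; at 2.5:1 that becomes 7 dB over, giving -28.4 dBFS.
Stage 2: 8.6 dB above -37 dBFS, reduced 10:1 to 0.86 dB above → -36.14 dBFS; +7 dB make-up → -29.14 dBFS.
Stage 3: -29.14 dBFS is at or below the -12.5 dBFS threshold — no compression; make-up brings it to -23.14 dBFS.

-23.14 dBFS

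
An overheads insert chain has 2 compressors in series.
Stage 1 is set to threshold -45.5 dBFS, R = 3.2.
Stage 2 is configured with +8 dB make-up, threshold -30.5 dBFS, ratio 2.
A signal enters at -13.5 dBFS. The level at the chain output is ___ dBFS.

-27.5 dBFS

Stage 1: 32 dB above -45.5 dBFS, reduced 3.2:1 to 10 dB above → -35.5 dBFS.
Stage 2: -35.5 dBFS is at or below the -30.5 dBFS threshold — no compression; make-up brings it to -27.5 dBFS.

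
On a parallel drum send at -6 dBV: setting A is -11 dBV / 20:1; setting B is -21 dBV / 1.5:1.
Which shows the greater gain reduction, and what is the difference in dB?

B, by 0.25 dB

A: overshoot 5 dB → output overshoot 0.25 dB → GR 4.75 dB.
B: overshoot 15 dB → output overshoot 10 dB → GR 5 dB.
B reduces 0.25 dB more.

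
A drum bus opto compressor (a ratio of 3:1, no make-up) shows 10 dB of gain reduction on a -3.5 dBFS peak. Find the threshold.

-18.5 dBFS

Let T be the threshold. Output overshoot = (input overshoot)/R, so -13.5 − T = (-3.5 − T)/3.
3·(-13.5 − T) = -3.5 − T → 2·T = -40.5 − (-3.5) = -37.
T = -37/2 = -18.5 dBFS.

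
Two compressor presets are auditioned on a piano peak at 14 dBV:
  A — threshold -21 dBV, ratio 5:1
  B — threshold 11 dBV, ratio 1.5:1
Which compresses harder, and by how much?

A, by 27 dB

A: overshoot 35 dB → output overshoot 7 dB → GR 28 dB.
B: overshoot 3 dB → output overshoot 2 dB → GR 1 dB.
Difference: 27 dB in favour of A.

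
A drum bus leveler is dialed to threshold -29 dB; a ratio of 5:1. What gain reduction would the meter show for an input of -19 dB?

The signal is 10 dB above threshold.
After 5:1 compression the overshoot becomes 10/5 = 2 dB.
So the signal is attenuated by 10 − 2 = 8 dB.

8 dB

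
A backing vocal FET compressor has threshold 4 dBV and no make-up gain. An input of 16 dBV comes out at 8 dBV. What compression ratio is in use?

Input overshoot = 16 − 4 = 12 dB; output overshoot = 8 − 4 = 4 dB.
Ratio = 12 / 4 = 3.

3:1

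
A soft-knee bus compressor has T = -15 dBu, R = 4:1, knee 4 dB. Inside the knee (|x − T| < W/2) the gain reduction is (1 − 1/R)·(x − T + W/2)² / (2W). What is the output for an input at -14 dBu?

x − T + W/2 = -14 − (-15) + 2 = 3.
GR = (1 − 1/4) × 3² / 8 = 0.75 × 9 / 8 = 0.84375 dB.
Output = -14 − 0.84375 = -14.84375 dBu.

-14.84375 dBu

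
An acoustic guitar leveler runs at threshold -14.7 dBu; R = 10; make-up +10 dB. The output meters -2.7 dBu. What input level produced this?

Stripping the +10 dB make-up gives -12.7 dBu at the gain stage.
Post-compression overshoot = -12.7 − (-14.7) = 2 dB.
Before 10:1 compression the overshoot was 2 × 10 = 20 dB, so input = -14.7 + 20 = 5.3 dBu.

5.3 dBu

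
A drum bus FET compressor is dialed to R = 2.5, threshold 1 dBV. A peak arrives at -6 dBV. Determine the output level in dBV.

-6 dBV

-6 dBV is 7 dB below the 1 dBV threshold, so no gain reduction is applied.
Output = input = -6 dBV.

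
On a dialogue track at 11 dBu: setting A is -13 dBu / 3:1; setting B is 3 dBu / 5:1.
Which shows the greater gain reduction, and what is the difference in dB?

A: GR = 24 − 24/3 = 16 dB.
B: GR = 8 − 8/5 = 6.4 dB.
Difference: 9.6 dB in favour of A.

A, by 9.6 dB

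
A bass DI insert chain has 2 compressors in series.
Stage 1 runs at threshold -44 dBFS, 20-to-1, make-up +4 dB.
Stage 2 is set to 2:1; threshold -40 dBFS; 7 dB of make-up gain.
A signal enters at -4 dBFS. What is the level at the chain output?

Stage 1: overshoot 40 dB → 40/20 = 2 dB → -42 dBFS; +4 dB make-up → -38 dBFS.
Stage 2: 2 dB above -40 dBFS, reduced 2:1 to 1 dB above → -39 dBFS; +7 dB make-up → -32 dBFS.

-32 dBFS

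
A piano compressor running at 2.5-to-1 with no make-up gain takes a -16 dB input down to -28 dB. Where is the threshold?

-36 dB

Let T be the threshold. Output overshoot = (input overshoot)/R, so -28 − T = (-16 − T)/2.5.
2.5·(-28 − T) = -16 − T → 1.5·T = -70 − (-16) = -54.
T = -54/1.5 = -36 dB.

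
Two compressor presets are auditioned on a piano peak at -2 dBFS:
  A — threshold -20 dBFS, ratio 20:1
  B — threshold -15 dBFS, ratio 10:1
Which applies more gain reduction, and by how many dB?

A, by 5.4 dB

A: GR = 18 − 18/20 = 17.1 dB.
B: GR = 13 − 13/10 = 11.7 dB.
A applies 5.4 dB more gain reduction.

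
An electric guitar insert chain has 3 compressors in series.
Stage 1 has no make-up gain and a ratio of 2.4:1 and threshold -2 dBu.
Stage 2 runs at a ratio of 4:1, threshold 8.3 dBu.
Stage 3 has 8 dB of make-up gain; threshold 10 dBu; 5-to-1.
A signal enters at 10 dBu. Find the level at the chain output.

Stage 1: 12 dB above -2 dBu, reduced 2.4:1 to 5 dB above → 3 dBu.
Stage 2: 3 dBu ≤ 8.3 dBu, so stage 2 doesn't engage; output 3 dBu.
Stage 3: 3 dBu is at or below the 10 dBu threshold — no compression; make-up brings it to 11 dBu.

11 dBu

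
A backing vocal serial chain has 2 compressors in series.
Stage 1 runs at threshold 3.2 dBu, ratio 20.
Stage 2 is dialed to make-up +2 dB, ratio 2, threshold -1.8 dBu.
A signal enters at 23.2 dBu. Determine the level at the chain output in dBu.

Stage 1: 20 dB above 3.2 dBu, reduced 20:1 to 1 dB above → 4.2 dBu.
Stage 2: overshoot 6 dB → 6/2 = 3 dB → 1.2 dBu; +2 dB make-up → 3.2 dBu.

3.2 dBu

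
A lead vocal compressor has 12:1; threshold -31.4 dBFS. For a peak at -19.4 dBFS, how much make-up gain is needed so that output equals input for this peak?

11 dB

Overshoot 12 dB → 12/12 = 1 dB after compression, so the compressed level is -31.4 + 1 = -30.4 dBFS.
Make-up = target − compressed = -19.4 − (-30.4) = 11 dB.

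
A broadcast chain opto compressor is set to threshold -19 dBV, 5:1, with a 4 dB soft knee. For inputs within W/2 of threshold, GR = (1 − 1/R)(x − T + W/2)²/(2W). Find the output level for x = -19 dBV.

-19.4 dBV

x − T + W/2 = -19 − (-19) + 2 = 2.
GR = (1 − 1/5) × 2² / 8 = 0.8 × 4 / 8 = 0.4 dB.
Output = -19 − 0.4 = -19.4 dBV.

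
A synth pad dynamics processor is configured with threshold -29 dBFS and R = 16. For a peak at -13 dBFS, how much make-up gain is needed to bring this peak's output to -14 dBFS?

Overshoot 16 dB → 16/16 = 1 dB after compression, so the compressed level is -29 + 1 = -28 dBFS.
Make-up = target − compressed = -14 − (-28) = 14 dB.

14 dB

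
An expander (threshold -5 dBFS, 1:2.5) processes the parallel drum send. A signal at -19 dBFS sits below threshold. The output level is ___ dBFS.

-40 dBFS

Below threshold, a 1:2.5 expander applies gain = (2.5−1)×(T − x) of attenuation.
(2.5−1) × 14 = 21 dB, so output = -19 − 21 = -40 dBFS.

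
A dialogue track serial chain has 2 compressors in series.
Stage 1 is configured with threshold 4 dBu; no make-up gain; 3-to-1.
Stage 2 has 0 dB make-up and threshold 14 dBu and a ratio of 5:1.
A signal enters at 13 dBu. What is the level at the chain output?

Stage 1: overshoot 9 dB → 9/3 = 3 dB → 7 dBu.
Stage 2: 7 dBu ≤ 14 dBu, so stage 2 doesn't engage; output 7 dBu.

7 dBu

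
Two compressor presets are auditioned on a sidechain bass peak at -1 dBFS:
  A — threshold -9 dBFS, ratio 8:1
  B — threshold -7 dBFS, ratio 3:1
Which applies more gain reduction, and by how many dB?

A: 8 dB over, compressed to 1 dB over, so 7 dB of GR.
B: 6 dB over, compressed to 2 dB over, so 4 dB of GR.
A applies 3 dB more gain reduction.

A, by 3 dB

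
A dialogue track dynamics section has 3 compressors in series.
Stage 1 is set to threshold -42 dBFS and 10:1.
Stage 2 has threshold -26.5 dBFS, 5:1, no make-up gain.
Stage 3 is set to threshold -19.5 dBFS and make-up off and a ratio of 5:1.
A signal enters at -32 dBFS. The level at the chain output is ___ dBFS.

-41 dBFS

Stage 1: 10 dB above -42 dBFS, reduced 10:1 to 1 dB above → -41 dBFS.
Stage 2: -41 dBFS is at or below the -26.5 dBFS threshold — no compression; output -41 dBFS.
Stage 3: below threshold (-41 ≤ -19.5); passes unchanged; output -41 dBFS.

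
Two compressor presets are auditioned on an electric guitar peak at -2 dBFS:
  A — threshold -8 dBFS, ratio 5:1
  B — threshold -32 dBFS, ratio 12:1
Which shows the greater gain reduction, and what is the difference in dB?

B, by 22.7 dB

A: GR = 6 − 6/5 = 4.8 dB.
B: GR = 30 − 30/12 = 27.5 dB.
B applies 22.7 dB more gain reduction.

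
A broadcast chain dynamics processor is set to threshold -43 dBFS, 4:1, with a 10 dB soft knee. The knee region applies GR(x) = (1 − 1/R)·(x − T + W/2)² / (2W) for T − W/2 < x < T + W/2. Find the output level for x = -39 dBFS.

x − T + W/2 = -39 − (-43) + 5 = 9.
GR = (1 − 1/4) × 9² / 20 = 0.75 × 81 / 20 = 3.0375 dB.
Output = -39 − 3.0375 = -42.0375 dBFS.

-42.0375 dBFS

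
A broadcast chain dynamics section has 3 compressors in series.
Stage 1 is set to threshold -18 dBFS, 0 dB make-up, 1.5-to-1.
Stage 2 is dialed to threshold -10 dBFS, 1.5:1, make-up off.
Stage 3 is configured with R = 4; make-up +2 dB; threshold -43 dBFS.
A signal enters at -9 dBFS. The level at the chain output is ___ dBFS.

Stage 1: 9 dB above -18 dBFS, reduced 1.5:1 to 6 dB above → -12 dBFS.
Stage 2: -12 dBFS is at or below the -10 dBFS threshold — no compression; output -12 dBFS.
Stage 3: overshoot 31 dB → 31/4 = 7.75 dB → -35.25 dBFS; +2 dB make-up → -33.25 dBFS.

-33.25 dBFS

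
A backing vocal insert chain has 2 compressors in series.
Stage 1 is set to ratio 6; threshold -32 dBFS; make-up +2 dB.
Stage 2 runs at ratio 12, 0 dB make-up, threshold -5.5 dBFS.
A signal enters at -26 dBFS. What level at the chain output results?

Stage 1: 6 dB above -32 dBFS, reduced 6:1 to 1 dB above → -31 dBFS; +2 dB make-up → -29 dBFS.
Stage 2: below threshold (-29 ≤ -5.5); passes unchanged; output -29 dBFS.

-29 dBFS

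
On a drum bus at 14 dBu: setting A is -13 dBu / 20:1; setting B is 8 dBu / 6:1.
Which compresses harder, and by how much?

A: 27 dB over, compressed to 1.35 dB over, so 25.65 dB of GR.
B: 6 dB over, compressed to 1 dB over, so 5 dB of GR.
Difference: 20.65 dB in favour of A.

A, by 20.65 dB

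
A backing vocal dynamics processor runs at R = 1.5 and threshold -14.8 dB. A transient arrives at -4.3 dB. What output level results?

-7.8 dB

Overshoot: -4.3 − (-14.8) = 10.5 dB.
At 1.5:1 the overshoot is divided by 1.5, leaving 7 dB above threshold.
So the level is -14.8 + 7 = -7.8 dB.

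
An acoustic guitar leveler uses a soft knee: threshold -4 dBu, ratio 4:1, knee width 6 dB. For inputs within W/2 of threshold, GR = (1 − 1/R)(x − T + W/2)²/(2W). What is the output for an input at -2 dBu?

-3.5625 dBu

x − T + W/2 = -2 − (-4) + 3 = 5.
GR = (1 − 1/4) × 5² / 12 = 0.75 × 25 / 12 = 1.5625 dB.
Output = -2 − 1.5625 = -3.5625 dBu.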